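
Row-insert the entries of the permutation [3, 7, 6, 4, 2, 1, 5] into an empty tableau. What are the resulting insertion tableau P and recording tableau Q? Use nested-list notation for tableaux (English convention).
P = [[1, 4, 5], [2], [3], [6], [7]], Q = [[1, 2, 7], [3], [4], [5], [6]]

Insert each entry of the permutation into P by Schensted row insertion, recording in Q the position of each new cell.

Insert 3: appended to row 1. P = [[3]].
Insert 7: appended to row 1. P = [[3, 7]].
Insert 6: 6 bumps 7 from row 1; 7 starts row 2. P = [[3, 6], [7]].
Insert 4: 4 bumps 6 from row 1; 6 bumps 7 from row 2; 7 starts row 3. P = [[3, 4], [6], [7]].
Insert 2: 2 bumps 3 from row 1; 3 bumps 6 from row 2; 6 bumps 7 from row 3; 7 starts row 4. P = [[2, 4], [3], [6], [7]].
Insert 1: 1 bumps 2 from row 1; 2 bumps 3 from row 2; 3 bumps 6 from row 3; 6 bumps 7 from row 4; 7 starts row 5. P = [[1, 4], [2], [3], [6], [7]].
Insert 5: appended to row 1. P = [[1, 4, 5], [2], [3], [6], [7]].

So P = [[1, 4, 5], [2], [3], [6], [7]], Q = [[1, 2, 7], [3], [4], [5], [6]].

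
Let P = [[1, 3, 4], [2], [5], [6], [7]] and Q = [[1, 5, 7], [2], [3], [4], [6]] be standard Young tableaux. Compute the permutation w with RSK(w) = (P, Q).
Reverse the RSK construction: for i from n down to 1, find the cell of Q containing i, remove the entry at that cell from P, and reverse-bump it up through P; the value ejected from row 1 is w(i).

Step i=7: Q has 7 at row 1, column 3; remove that cell from P, ejecting 4. So w(7) = 4. P is now [[1, 3], [2], [5], [6], [7]].
Step i=6: Q has 6 at row 5, column 1; remove 7 from row 5 of P and reverse-bump: 7 enters row 4 and ejects 6; 6 enters row 3 and ejects 5; 5 enters row 2 and ejects 2; 2 enters row 1 and ejects 1. So w(6) = 1. P is now [[2, 3], [5], [6], [7]].
Step i=5: Q has 5 at row 1, column 2; remove that cell from P, ejecting 3. So w(5) = 3. P is now [[2], [5], [6], [7]].
Step i=4: Q has 4 at row 4, column 1; remove 7 from row 4 of P and reverse-bump: 7 enters row 3 and ejects 6; 6 enters row 2 and ejects 5; 5 enters row 1 and ejects 2. So w(4) = 2. P is now [[5], [6], [7]].
Step i=3: Q has 3 at row 3, column 1; remove 7 from row 3 of P and reverse-bump: 7 enters row 2 and ejects 6; 6 enters row 1 and ejects 5. So w(3) = 5. P is now [[6], [7]].
Step i=2: Q has 2 at row 2, column 1; remove 7 from row 2 of P and reverse-bump: 7 enters row 1 and ejects 6. So w(2) = 6. P is now [[7]].
Step i=1: Q has 1 at row 1, column 1; remove that cell from P, ejecting 7. So w(1) = 7. P is now [].

So w = 7 6 5 2 3 1 4.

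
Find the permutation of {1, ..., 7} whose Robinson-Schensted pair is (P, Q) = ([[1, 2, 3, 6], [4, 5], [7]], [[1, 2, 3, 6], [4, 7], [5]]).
1 4 7 5 2 6 3

Reverse RSK: for i = n, n-1, ..., 1, locate i in Q, remove the corresponding corner cell from P, and reverse-bump its entry up through P; the value ejected from row 1 is w(i).

So w = 1 4 7 5 2 6 3.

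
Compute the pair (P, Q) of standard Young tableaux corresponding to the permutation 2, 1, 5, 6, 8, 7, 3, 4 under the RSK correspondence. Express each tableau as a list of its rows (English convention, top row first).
P = [[1, 3, 4, 7], [2, 5, 6], [8]], Q = [[1, 3, 4, 5], [2, 6, 8], [7]]

Insert each entry of the permutation into P by Schensted row insertion, recording in Q the position of each new cell.

Insert 2: appended to row 1. P = [[2]].
Insert 1: 1 bumps 2 from row 1; 2 starts row 2. P = [[1], [2]].
Insert 5: appended to row 1. P = [[1, 5], [2]].
Insert 6: appended to row 1. P = [[1, 5, 6], [2]].
Insert 8: appended to row 1. P = [[1, 5, 6, 8], [2]].
Insert 7: 7 bumps 8 from row 1; 8 appends to row 2. P = [[1, 5, 6, 7], [2, 8]].
Insert 3: 3 bumps 5 from row 1; 5 bumps 8 from row 2; 8 starts row 3. P = [[1, 3, 6, 7], [2, 5], [8]].
Insert 4: 4 bumps 6 from row 1; 6 appends to row 2. P = [[1, 3, 4, 7], [2, 5, 6], [8]].

So P = [[1, 3, 4, 7], [2, 5, 6], [8]], Q = [[1, 3, 4, 5], [2, 6, 8], [7]].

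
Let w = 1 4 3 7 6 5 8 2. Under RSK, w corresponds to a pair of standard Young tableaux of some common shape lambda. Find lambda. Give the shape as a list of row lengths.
[4, 2, 1, 1]

Row-insert each entry into an empty tableau.

After inserting 1: P = [[1]].
After inserting 4: P = [[1, 4]].
After inserting 3: P = [[1, 3], [4]].
After inserting 7: P = [[1, 3, 7], [4]].
After inserting 6: P = [[1, 3, 6], [4, 7]].
After inserting 5: P = [[1, 3, 5], [4, 6], [7]].
After inserting 8: P = [[1, 3, 5, 8], [4, 6], [7]].
After inserting 2: P = [[1, 2, 5, 8], [3, 6], [4], [7]].

The final insertion tableau P = [[1, 2, 5, 8], [3, 6], [4], [7]] has shape [4, 2, 1, 1].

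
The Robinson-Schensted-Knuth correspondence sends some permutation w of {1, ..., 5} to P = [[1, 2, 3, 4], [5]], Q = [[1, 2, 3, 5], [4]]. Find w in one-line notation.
1 2 5 3 4

Reverse the RSK construction: for i from n down to 1, find the cell of Q containing i, remove the entry at that cell from P, and reverse-bump it up through P; the value ejected from row 1 is w(i).

Step i=5: Q has 5 at row 1, column 4; remove that cell from P, ejecting 4. So w(5) = 4. P is now [[1, 2, 3], [5]].
Step i=4: Q has 4 at row 2, column 1; remove 5 from row 2 of P and reverse-bump: 5 enters row 1 and ejects 3. So w(4) = 3. P is now [[1, 2, 5]].
Step i=3: Q has 3 at row 1, column 3; remove that cell from P, ejecting 5. So w(3) = 5. P is now [[1, 2]].
Step i=2: Q has 2 at row 1, column 2; remove that cell from P, ejecting 2. So w(2) = 2. P is now [[1]].
Step i=1: Q has 1 at row 1, column 1; remove that cell from P, ejecting 1. So w(1) = 1. P is now [].

So w = 1 2 5 3 4.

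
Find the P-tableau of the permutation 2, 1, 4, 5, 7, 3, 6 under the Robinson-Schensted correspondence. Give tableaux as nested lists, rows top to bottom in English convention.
After inserting 2: P = [[2]].
After inserting 1: P = [[1], [2]].
After inserting 4: P = [[1, 4], [2]].
After inserting 5: P = [[1, 4, 5], [2]].
After inserting 7: P = [[1, 4, 5, 7], [2]].
After inserting 3: P = [[1, 3, 5, 7], [2, 4]].
After inserting 6: P = [[1, 3, 5, 6], [2, 4, 7]].

So P = [[1, 3, 5, 6], [2, 4, 7]].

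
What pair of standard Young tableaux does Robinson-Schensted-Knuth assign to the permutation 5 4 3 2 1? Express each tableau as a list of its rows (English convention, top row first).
P = [[1], [2], [3], [4], [5]], Q = [[1], [2], [3], [4], [5]]

Insert each entry of the permutation into P by Schensted row insertion, recording in Q the position of each new cell.

Insert 5: appended to row 1. P = [[5]].
Insert 4: 4 bumps 5 from row 1; 5 starts row 2. P = [[4], [5]].
Insert 3: 3 bumps 4 from row 1; 4 bumps 5 from row 2; 5 starts row 3. P = [[3], [4], [5]].
Insert 2: 2 bumps 3 from row 1; 3 bumps 4 from row 2; 4 bumps 5 from row 3; 5 starts row 4. P = [[2], [3], [4], [5]].
Insert 1: 1 bumps 2 from row 1; 2 bumps 3 from row 2; 3 bumps 4 from row 3; 4 bumps 5 from row 4; 5 starts row 5. P = [[1], [2], [3], [4], [5]].

So P = [[1], [2], [3], [4], [5]], Q = [[1], [2], [3], [4], [5]].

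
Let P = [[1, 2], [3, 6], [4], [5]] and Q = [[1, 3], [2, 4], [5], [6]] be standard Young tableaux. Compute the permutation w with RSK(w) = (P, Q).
5 1 6 4 3 2

Reverse the RSK construction: for i from n down to 1, find the cell of Q containing i, remove the entry at that cell from P, and reverse-bump it up through P; the value ejected from row 1 is w(i).

Step i=6: Q has 6 at row 4, column 1; remove 5 from row 4 of P and reverse-bump: 5 enters row 3 and ejects 4; 4 enters row 2 and ejects 3; 3 enters row 1 and ejects 2. So w(6) = 2. P is now [[1, 3], [4, 6], [5]].
Step i=5: Q has 5 at row 3, column 1; remove 5 from row 3 of P and reverse-bump: 5 enters row 2 and ejects 4; 4 enters row 1 and ejects 3. So w(5) = 3. P is now [[1, 4], [5, 6]].
Step i=4: Q has 4 at row 2, column 2; remove 6 from row 2 of P and reverse-bump: 6 enters row 1 and ejects 4. So w(4) = 4. P is now [[1, 6], [5]].
Step i=3: Q has 3 at row 1, column 2; remove that cell from P, ejecting 6. So w(3) = 6. P is now [[1], [5]].
Step i=2: Q has 2 at row 2, column 1; remove 5 from row 2 of P and reverse-bump: 5 enters row 1 and ejects 1. So w(2) = 1. P is now [[5]].
Step i=1: Q has 1 at row 1, column 1; remove that cell from P, ejecting 5. So w(1) = 5. P is now [].

So w = 5 1 6 4 3 2.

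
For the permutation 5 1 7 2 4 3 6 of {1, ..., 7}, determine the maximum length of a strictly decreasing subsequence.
3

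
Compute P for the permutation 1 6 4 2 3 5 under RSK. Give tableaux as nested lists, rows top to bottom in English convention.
P = [[1, 2, 3, 5], [4], [6]]

Insert 1: appended to row 1. P = [[1]].
Insert 6: appended to row 1. P = [[1, 6]].
Insert 4: 4 bumps 6 from row 1; 6 starts row 2. P = [[1, 4], [6]].
Insert 2: 2 bumps 4 from row 1; 4 bumps 6 from row 2; 6 starts row 3. P = [[1, 2], [4], [6]].
Insert 3: appended to row 1. P = [[1, 2, 3], [4], [6]].
Insert 5: appended to row 1. P = [[1, 2, 3, 5], [4], [6]].

So P = [[1, 2, 3, 5], [4], [6]].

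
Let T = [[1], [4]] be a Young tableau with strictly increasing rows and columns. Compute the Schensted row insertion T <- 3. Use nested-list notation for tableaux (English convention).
[[1, 3], [4]]

3 is larger than every entry of row 1, so it is appended to row 1. The new tableau is [[1, 3], [4]].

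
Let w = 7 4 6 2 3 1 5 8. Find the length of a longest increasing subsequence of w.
4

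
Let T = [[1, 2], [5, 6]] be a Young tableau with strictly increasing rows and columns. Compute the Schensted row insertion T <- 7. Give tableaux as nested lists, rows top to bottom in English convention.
[[1, 2, 7], [5, 6]]

7 is larger than every entry of row 1, so it is appended to row 1. The new tableau is [[1, 2, 7], [5, 6]].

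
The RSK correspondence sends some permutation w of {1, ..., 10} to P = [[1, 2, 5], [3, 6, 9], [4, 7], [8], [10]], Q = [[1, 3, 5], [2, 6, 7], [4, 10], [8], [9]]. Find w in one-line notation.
10 4 8 1 9 3 7 6 2 5

Reverse the RSK construction: for i from n down to 1, find the cell of Q containing i, remove the entry at that cell from P, and reverse-bump it up through P; the value ejected from row 1 is w(i).

Step i=10: Q has 10 at row 3, column 2; remove 7 from row 3 of P and reverse-bump: 7 enters row 2 and ejects 6; 6 enters row 1 and ejects 5. So w(10) = 5. P is now [[1, 2, 6], [3, 7, 9], [4], [8], [10]].
Step i=9: Q has 9 at row 5, column 1; remove 10 from row 5 of P and reverse-bump: 10 enters row 4 and ejects 8; 8 enters row 3 and ejects 4; 4 enters row 2 and ejects 3; 3 enters row 1 and ejects 2. So w(9) = 2. P is now [[1, 3, 6], [4, 7, 9], [8], [10]].
Step i=8: Q has 8 at row 4, column 1; remove 10 from row 4 of P and reverse-bump: 10 enters row 3 and ejects 8; 8 enters row 2 and ejects 7; 7 enters row 1 and ejects 6. So w(8) = 6. P is now [[1, 3, 7], [4, 8, 9], [10]].
Step i=7: Q has 7 at row 2, column 3; remove 9 from row 2 of P and reverse-bump: 9 enters row 1 and ejects 7. So w(7) = 7. P is now [[1, 3, 9], [4, 8], [10]].
Step i=6: Q has 6 at row 2, column 2; remove 8 from row 2 of P and reverse-bump: 8 enters row 1 and ejects 3. So w(6) = 3. P is now [[1, 8, 9], [4], [10]].
Step i=5: Q has 5 at row 1, column 3; remove that cell from P, ejecting 9. So w(5) = 9. P is now [[1, 8], [4], [10]].
Step i=4: Q has 4 at row 3, column 1; remove 10 from row 3 of P and reverse-bump: 10 enters row 2 and ejects 4; 4 enters row 1 and ejects 1. So w(4) = 1. P is now [[4, 8], [10]].
Step i=3: Q has 3 at row 1, column 2; remove that cell from P, ejecting 8. So w(3) = 8. P is now [[4], [10]].
Step i=2: Q has 2 at row 2, column 1; remove 10 from row 2 of P and reverse-bump: 10 enters row 1 and ejects 4. So w(2) = 4. P is now [[10]].
Step i=1: Q has 1 at row 1, column 1; remove that cell from P, ejecting 10. So w(1) = 10. P is now [].

So w = 10 4 8 1 9 3 7 6 2 5.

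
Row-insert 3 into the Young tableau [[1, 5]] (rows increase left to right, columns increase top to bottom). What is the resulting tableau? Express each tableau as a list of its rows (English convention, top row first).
[[1, 3], [5]]

In row 1, 3 replaces 5 (the leftmost entry greater than 3); 5 is bumped to row 2. 5 starts a new row 2. The new tableau is [[1, 3], [5]].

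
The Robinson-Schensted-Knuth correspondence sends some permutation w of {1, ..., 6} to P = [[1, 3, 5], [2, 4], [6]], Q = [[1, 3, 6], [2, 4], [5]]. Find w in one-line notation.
2 1 6 4 3 5

Reverse the RSK construction: for i from n down to 1, find the cell of Q containing i, remove the entry at that cell from P, and reverse-bump it up through P; the value ejected from row 1 is w(i).

Step i=6: Q has 6 at row 1, column 3; remove that cell from P, ejecting 5. So w(6) = 5. P is now [[1, 3], [2, 4], [6]].
Step i=5: Q has 5 at row 3, column 1; remove 6 from row 3 of P and reverse-bump: 6 enters row 2 and ejects 4; 4 enters row 1 and ejects 3. So w(5) = 3. P is now [[1, 4], [2, 6]].
Step i=4: Q has 4 at row 2, column 2; remove 6 from row 2 of P and reverse-bump: 6 enters row 1 and ejects 4. So w(4) = 4. P is now [[1, 6], [2]].
Step i=3: Q has 3 at row 1, column 2; remove that cell from P, ejecting 6. So w(3) = 6. P is now [[1], [2]].
Step i=2: Q has 2 at row 2, column 1; remove 2 from row 2 of P and reverse-bump: 2 enters row 1 and ejects 1. So w(2) = 1. P is now [[2]].
Step i=1: Q has 1 at row 1, column 1; remove that cell from P, ejecting 2. So w(1) = 2. P is now [].

So w = 2 1 6 4 3 5.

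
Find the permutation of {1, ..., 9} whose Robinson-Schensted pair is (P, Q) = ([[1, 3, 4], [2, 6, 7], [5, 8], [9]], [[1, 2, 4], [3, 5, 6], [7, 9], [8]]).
5 6 2 9 3 8 7 1 4

Reverse the RSK construction: for i from n down to 1, find the cell of Q containing i, remove the entry at that cell from P, and reverse-bump it up through P; the value ejected from row 1 is w(i).

Step i=9: Q has 9 at row 3, column 2; remove 8 from row 3 of P and reverse-bump: 8 enters row 2 and ejects 7; 7 enters row 1 and ejects 4. So w(9) = 4. P is now [[1, 3, 7], [2, 6, 8], [5], [9]].
Step i=8: Q has 8 at row 4, column 1; remove 9 from row 4 of P and reverse-bump: 9 enters row 3 and ejects 5; 5 enters row 2 and ejects 2; 2 enters row 1 and ejects 1. So w(8) = 1. P is now [[2, 3, 7], [5, 6, 8], [9]].
Step i=7: Q has 7 at row 3, column 1; remove 9 from row 3 of P and reverse-bump: 9 enters row 2 and ejects 8; 8 enters row 1 and ejects 7. So w(7) = 7. P is now [[2, 3, 8], [5, 6, 9]].
Step i=6: Q has 6 at row 2, column 3; remove 9 from row 2 of P and reverse-bump: 9 enters row 1 and ejects 8. So w(6) = 8. P is now [[2, 3, 9], [5, 6]].
Step i=5: Q has 5 at row 2, column 2; remove 6 from row 2 of P and reverse-bump: 6 enters row 1 and ejects 3. So w(5) = 3. P is now [[2, 6, 9], [5]].
Step i=4: Q has 4 at row 1, column 3; remove that cell from P, ejecting 9. So w(4) = 9. P is now [[2, 6], [5]].
Step i=3: Q has 3 at row 2, column 1; remove 5 from row 2 of P and reverse-bump: 5 enters row 1 and ejects 2. So w(3) = 2. P is now [[5, 6]].
Step i=2: Q has 2 at row 1, column 2; remove that cell from P, ejecting 6. So w(2) = 6. P is now [[5]].
Step i=1: Q has 1 at row 1, column 1; remove that cell from P, ejecting 5. So w(1) = 5. P is now [].

So w = 5 6 2 9 3 8 7 1 4.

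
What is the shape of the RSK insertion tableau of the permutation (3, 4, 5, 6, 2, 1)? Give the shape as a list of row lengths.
RSK row insertion gives P = [[1, 4, 5, 6], [2], [3]], which has shape [4, 1, 1].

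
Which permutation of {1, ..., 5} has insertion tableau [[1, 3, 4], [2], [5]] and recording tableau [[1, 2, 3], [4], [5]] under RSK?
Reverse the RSK construction: for i from n down to 1, find the cell of Q containing i, remove the entry at that cell from P, and reverse-bump it up through P; the value ejected from row 1 is w(i).

Step i=5: Q has 5 at row 3, column 1; remove 5 from row 3 of P and reverse-bump: 5 enters row 2 and ejects 2; 2 enters row 1 and ejects 1. So w(5) = 1. P is now [[2, 3, 4], [5]].
Step i=4: Q has 4 at row 2, column 1; remove 5 from row 2 of P and reverse-bump: 5 enters row 1 and ejects 4. So w(4) = 4. P is now [[2, 3, 5]].
Step i=3: Q has 3 at row 1, column 3; remove that cell from P, ejecting 5. So w(3) = 5. P is now [[2, 3]].
Step i=2: Q has 2 at row 1, column 2; remove that cell from P, ejecting 3. So w(2) = 3. P is now [[2]].
Step i=1: Q has 1 at row 1, column 1; remove that cell from P, ejecting 2. So w(1) = 2. P is now [].

So w = 2 3 5 4 1.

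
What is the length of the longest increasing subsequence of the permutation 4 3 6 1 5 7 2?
3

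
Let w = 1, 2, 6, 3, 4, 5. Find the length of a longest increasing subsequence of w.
5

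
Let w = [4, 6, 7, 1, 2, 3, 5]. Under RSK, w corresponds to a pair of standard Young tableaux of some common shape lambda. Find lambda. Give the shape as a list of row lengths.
[4, 3]

Row-insert each entry into an empty tableau.

After inserting 4: P = [[4]].
After inserting 6: P = [[4, 6]].
After inserting 7: P = [[4, 6, 7]].
After inserting 1: P = [[1, 6, 7], [4]].
After inserting 2: P = [[1, 2, 7], [4, 6]].
After inserting 3: P = [[1, 2, 3], [4, 6, 7]].
After inserting 5: P = [[1, 2, 3, 5], [4, 6, 7]].

The final insertion tableau P = [[1, 2, 3, 5], [4, 6, 7]] has shape [4, 3].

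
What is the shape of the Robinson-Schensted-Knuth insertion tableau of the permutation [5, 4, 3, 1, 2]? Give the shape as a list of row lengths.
Row-insert each entry into an empty tableau.

After inserting 5: P = [[5]].
After inserting 4: P = [[4], [5]].
After inserting 3: P = [[3], [4], [5]].
After inserting 1: P = [[1], [3], [4], [5]].
After inserting 2: P = [[1, 2], [3], [4], [5]].

The final insertion tableau P = [[1, 2], [3], [4], [5]] has shape [2, 1, 1, 1].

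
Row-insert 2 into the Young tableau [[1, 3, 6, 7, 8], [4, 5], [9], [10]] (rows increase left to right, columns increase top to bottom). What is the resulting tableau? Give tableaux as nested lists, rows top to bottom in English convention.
[[1, 2, 6, 7, 8], [3, 5], [4], [9], [10]]

In row 1, 2 replaces 3 (the leftmost entry greater than 2); 3 is bumped to row 2. In row 2, 3 replaces 4 (the leftmost entry greater than 3); 4 is bumped to row 3. In row 3, 4 replaces 9 (the leftmost entry greater than 4); 9 is bumped to row 4. In row 4, 9 replaces 10 (the leftmost entry greater than 9); 10 is bumped to row 5. 10 starts a new row 5. The new tableau is [[1, 2, 6, 7, 8], [3, 5], [4], [9], [10]].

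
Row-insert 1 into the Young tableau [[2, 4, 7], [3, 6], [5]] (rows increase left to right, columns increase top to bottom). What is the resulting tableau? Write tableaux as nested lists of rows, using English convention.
In row 1, 1 replaces 2 (the leftmost entry greater than 1); 2 is bumped to row 2. In row 2, 2 replaces 3 (the leftmost entry greater than 2); 3 is bumped to row 3. In row 3, 3 replaces 5 (the leftmost entry greater than 3); 5 is bumped to row 4. 5 starts a new row 4. The new tableau is [[1, 4, 7], [2, 6], [3], [5]].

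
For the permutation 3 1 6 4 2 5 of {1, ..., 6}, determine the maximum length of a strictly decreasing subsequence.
3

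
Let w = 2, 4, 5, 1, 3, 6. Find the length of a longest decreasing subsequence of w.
2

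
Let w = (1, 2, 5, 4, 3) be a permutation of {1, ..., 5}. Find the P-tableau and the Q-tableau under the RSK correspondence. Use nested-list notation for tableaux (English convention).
P = [[1, 2, 3], [4], [5]], Q = [[1, 2, 3], [4], [5]]

Insert each entry of the permutation into P by Schensted row insertion, recording in Q the position of each new cell.

Insert 1: appended to row 1. P = [[1]].
Insert 2: appended to row 1. P = [[1, 2]].
Insert 5: appended to row 1. P = [[1, 2, 5]].
Insert 4: 4 bumps 5 from row 1; 5 starts row 2. P = [[1, 2, 4], [5]].
Insert 3: 3 bumps 4 from row 1; 4 bumps 5 from row 2; 5 starts row 3. P = [[1, 2, 3], [4], [5]].

So P = [[1, 2, 3], [4], [5]], Q = [[1, 2, 3], [4], [5]].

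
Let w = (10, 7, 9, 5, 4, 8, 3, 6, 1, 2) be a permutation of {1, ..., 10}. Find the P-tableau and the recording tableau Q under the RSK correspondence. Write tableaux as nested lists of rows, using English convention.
Insert each entry of the permutation into P by Schensted row insertion, recording in Q the position of each new cell.

Insert 10: appended to row 1. P = [[10]], Q = [[1]].
Insert 7: 7 bumps 10 from row 1; 10 starts row 2. P = [[7], [10]], Q = [[1], [2]].
Insert 9: appended to row 1. P = [[7, 9], [10]], Q = [[1, 3], [2]].
Insert 5: 5 bumps 7 from row 1; 7 bumps 10 from row 2; 10 starts row 3. P = [[5, 9], [7], [10]], Q = [[1, 3], [2], [4]].
Insert 4: 4 bumps 5 from row 1; 5 bumps 7 from row 2; 7 bumps 10 from row 3; 10 starts row 4. P = [[4, 9], [5], [7], [10]], Q = [[1, 3], [2], [4], [5]].
Insert 8: 8 bumps 9 from row 1; 9 appends to row 2. P = [[4, 8], [5, 9], [7], [10]], Q = [[1, 3], [2, 6], [4], [5]].
Insert 3: 3 bumps 4 from row 1; 4 bumps 5 from row 2; 5 bumps 7 from row 3; 7 bumps 10 from row 4; 10 starts row 5. P = [[3, 8], [4, 9], [5], [7], [10]], Q = [[1, 3], [2, 6], [4], [5], [7]].
Insert 6: 6 bumps 8 from row 1; 8 bumps 9 from row 2; 9 appends to row 3. P = [[3, 6], [4, 8], [5, 9], [7], [10]], Q = [[1, 3], [2, 6], [4, 8], [5], [7]].
Insert 1: 1 bumps 3 from row 1; 3 bumps 4 from row 2; 4 bumps 5 from row 3; 5 bumps 7 from row 4; 7 bumps 10 from row 5; 10 starts row 6. P = [[1, 6], [3, 8], [4, 9], [5], [7], [10]], Q = [[1, 3], [2, 6], [4, 8], [5], [7], [9]].
Insert 2: 2 bumps 6 from row 1; 6 bumps 8 from row 2; 8 bumps 9 from row 3; 9 appends to row 4. P = [[1, 2], [3, 6], [4, 8], [5, 9], [7], [10]], Q = [[1, 3], [2, 6], [4, 8], [5, 10], [7], [9]].

So P = [[1, 2], [3, 6], [4, 8], [5, 9], [7], [10]], Q = [[1, 3], [2, 6], [4, 8], [5, 10], [7], [9]].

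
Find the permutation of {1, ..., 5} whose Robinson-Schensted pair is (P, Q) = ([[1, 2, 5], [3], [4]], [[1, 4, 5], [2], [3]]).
4 3 1 2 5

Reverse RSK: for i = n, n-1, ..., 1, locate i in Q, remove the corresponding corner cell from P, and reverse-bump its entry up through P; the value ejected from row 1 is w(i).

So w = 4 3 1 2 5.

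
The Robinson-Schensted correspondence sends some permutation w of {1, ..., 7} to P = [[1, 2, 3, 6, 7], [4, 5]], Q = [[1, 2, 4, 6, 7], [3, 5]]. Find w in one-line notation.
1 4 2 5 3 6 7

Reverse the RSK construction: for i from n down to 1, find the cell of Q containing i, remove the entry at that cell from P, and reverse-bump it up through P; the value ejected from row 1 is w(i).

Step i=7: Q has 7 at row 1, column 5; remove that cell from P, ejecting 7. So w(7) = 7. P is now [[1, 2, 3, 6], [4, 5]].
Step i=6: Q has 6 at row 1, column 4; remove that cell from P, ejecting 6. So w(6) = 6. P is now [[1, 2, 3], [4, 5]].
Step i=5: Q has 5 at row 2, column 2; remove 5 from row 2 of P and reverse-bump: 5 enters row 1 and ejects 3. So w(5) = 3. P is now [[1, 2, 5], [4]].
Step i=4: Q has 4 at row 1, column 3; remove that cell from P, ejecting 5. So w(4) = 5. P is now [[1, 2], [4]].
Step i=3: Q has 3 at row 2, column 1; remove 4 from row 2 of P and reverse-bump: 4 enters row 1 and ejects 2. So w(3) = 2. P is now [[1, 4]].
Step i=2: Q has 2 at row 1, column 2; remove that cell from P, ejecting 4. So w(2) = 4. P is now [[1]].
Step i=1: Q has 1 at row 1, column 1; remove that cell from P, ejecting 1. So w(1) = 1. P is now [].

So w = 1 4 2 5 3 6 7.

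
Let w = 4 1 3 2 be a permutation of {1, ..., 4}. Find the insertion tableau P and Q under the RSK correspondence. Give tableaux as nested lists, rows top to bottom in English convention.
Insert each entry of the permutation into P by Schensted row insertion, recording in Q the position of each new cell.

Insert 4: appended to row 1. P = [[4]], Q = [[1]].
Insert 1: 1 bumps 4 from row 1; 4 starts row 2. P = [[1], [4]], Q = [[1], [2]].
Insert 3: appended to row 1. P = [[1, 3], [4]], Q = [[1, 3], [2]].
Insert 2: 2 bumps 3 from row 1; 3 bumps 4 from row 2; 4 starts row 3. P = [[1, 2], [3], [4]], Q = [[1, 3], [2], [4]].

So P = [[1, 2], [3], [4]], Q = [[1, 3], [2], [4]].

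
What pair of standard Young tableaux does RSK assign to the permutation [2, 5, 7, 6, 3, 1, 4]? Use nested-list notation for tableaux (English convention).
P = [[1, 3, 4], [2, 6], [5], [7]], Q = [[1, 2, 3], [4, 7], [5], [6]]

Insert each entry of the permutation into P by Schensted row insertion, recording in Q the position of each new cell.

Insert 2: appended to row 1. P = [[2]].
Insert 5: appended to row 1. P = [[2, 5]].
Insert 7: appended to row 1. P = [[2, 5, 7]].
Insert 6: 6 bumps 7 from row 1; 7 starts row 2. P = [[2, 5, 6], [7]].
Insert 3: 3 bumps 5 from row 1; 5 bumps 7 from row 2; 7 starts row 3. P = [[2, 3, 6], [5], [7]].
Insert 1: 1 bumps 2 from row 1; 2 bumps 5 from row 2; 5 bumps 7 from row 3; 7 starts row 4. P = [[1, 3, 6], [2], [5], [7]].
Insert 4: 4 bumps 6 from row 1; 6 appends to row 2. P = [[1, 3, 4], [2, 6], [5], [7]].

So P = [[1, 3, 4], [2, 6], [5], [7]], Q = [[1, 2, 3], [4, 7], [5], [6]].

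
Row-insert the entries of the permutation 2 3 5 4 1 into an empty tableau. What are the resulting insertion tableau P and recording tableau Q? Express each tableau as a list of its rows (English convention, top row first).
Insert each entry of the permutation into P by Schensted row insertion, recording in Q the position of each new cell.

Insert 2: appended to row 1. P = [[2]].
Insert 3: appended to row 1. P = [[2, 3]].
Insert 5: appended to row 1. P = [[2, 3, 5]].
Insert 4: 4 bumps 5 from row 1; 5 starts row 2. P = [[2, 3, 4], [5]].
Insert 1: 1 bumps 2 from row 1; 2 bumps 5 from row 2; 5 starts row 3. P = [[1, 3, 4], [2], [5]].

So P = [[1, 3, 4], [2], [5]], Q = [[1, 2, 3], [4], [5]].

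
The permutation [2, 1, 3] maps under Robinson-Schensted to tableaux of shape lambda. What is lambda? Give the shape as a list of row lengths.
[2, 1]

Row-insert each entry into an empty tableau.

After inserting 2: P = [[2]].
After inserting 1: P = [[1], [2]].
After inserting 3: P = [[1, 3], [2]].

The final insertion tableau P = [[1, 3], [2]] has shape [2, 1].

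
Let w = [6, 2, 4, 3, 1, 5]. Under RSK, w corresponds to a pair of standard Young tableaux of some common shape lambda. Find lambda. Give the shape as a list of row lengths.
Row-insert each entry into an empty tableau.

After inserting 6: P = [[6]].
After inserting 2: P = [[2], [6]].
After inserting 4: P = [[2, 4], [6]].
After inserting 3: P = [[2, 3], [4], [6]].
After inserting 1: P = [[1, 3], [2], [4], [6]].
After inserting 5: P = [[1, 3, 5], [2], [4], [6]].

The final insertion tableau P = [[1, 3, 5], [2], [4], [6]] has shape [3, 1, 1, 1].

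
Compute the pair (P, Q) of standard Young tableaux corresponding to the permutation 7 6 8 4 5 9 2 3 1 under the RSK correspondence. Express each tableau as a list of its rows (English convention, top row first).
Insert each entry of the permutation into P by Schensted row insertion, recording in Q the position of each new cell.

After inserting 7: P = [[7]].
After inserting 6: P = [[6], [7]].
After inserting 8: P = [[6, 8], [7]].
After inserting 4: P = [[4, 8], [6], [7]].
After inserting 5: P = [[4, 5], [6, 8], [7]].
After inserting 9: P = [[4, 5, 9], [6, 8], [7]].
After inserting 2: P = [[2, 5, 9], [4, 8], [6], [7]].
After inserting 3: P = [[2, 3, 9], [4, 5], [6, 8], [7]].
After inserting 1: P = [[1, 3, 9], [2, 5], [4, 8], [6], [7]].

So P = [[1, 3, 9], [2, 5], [4, 8], [6], [7]], Q = [[1, 3, 6], [2, 5], [4, 8], [7], [9]].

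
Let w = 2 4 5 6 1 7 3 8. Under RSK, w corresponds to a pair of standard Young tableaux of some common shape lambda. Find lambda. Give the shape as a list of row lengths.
[6, 2]

RSK row insertion gives P = [[1, 3, 5, 6, 7, 8], [2, 4]], which has shape [6, 2].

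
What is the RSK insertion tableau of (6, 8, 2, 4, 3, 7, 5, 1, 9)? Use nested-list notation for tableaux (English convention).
P = [[1, 3, 5, 9], [2, 7], [4, 8], [6]]

After inserting 6: P = [[6]].
After inserting 8: P = [[6, 8]].
After inserting 2: P = [[2, 8], [6]].
After inserting 4: P = [[2, 4], [6, 8]].
After inserting 3: P = [[2, 3], [4, 8], [6]].
After inserting 7: P = [[2, 3, 7], [4, 8], [6]].
After inserting 5: P = [[2, 3, 5], [4, 7], [6, 8]].
After inserting 1: P = [[1, 3, 5], [2, 7], [4, 8], [6]].
After inserting 9: P = [[1, 3, 5, 9], [2, 7], [4, 8], [6]].

So P = [[1, 3, 5, 9], [2, 7], [4, 8], [6]].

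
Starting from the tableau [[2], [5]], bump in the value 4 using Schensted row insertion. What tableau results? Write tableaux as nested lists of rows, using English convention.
[[2, 4], [5]]

4 is larger than every entry of row 1, so it is appended to row 1. The new tableau is [[2, 4], [5]].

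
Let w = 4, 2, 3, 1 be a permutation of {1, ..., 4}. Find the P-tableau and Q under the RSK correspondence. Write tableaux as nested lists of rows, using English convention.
Insert each entry of the permutation into P by Schensted row insertion, recording in Q the position of each new cell.

Insert 4: appended to row 1. P = [[4]].
Insert 2: 2 bumps 4 from row 1; 4 starts row 2. P = [[2], [4]].
Insert 3: appended to row 1. P = [[2, 3], [4]].
Insert 1: 1 bumps 2 from row 1; 2 bumps 4 from row 2; 4 starts row 3. P = [[1, 3], [2], [4]].

So P = [[1, 3], [2], [4]], Q = [[1, 3], [2], [4]].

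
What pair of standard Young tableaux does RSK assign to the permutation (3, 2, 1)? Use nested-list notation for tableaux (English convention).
P = [[1], [2], [3]], Q = [[1], [2], [3]]

Insert each entry of the permutation into P by Schensted row insertion, recording in Q the position of each new cell.

Insert 3: appended to row 1. P = [[3]].
Insert 2: 2 bumps 3 from row 1; 3 starts row 2. P = [[2], [3]].
Insert 1: 1 bumps 2 from row 1; 2 bumps 3 from row 2; 3 starts row 3. P = [[1], [2], [3]].

So P = [[1], [2], [3]], Q = [[1], [2], [3]].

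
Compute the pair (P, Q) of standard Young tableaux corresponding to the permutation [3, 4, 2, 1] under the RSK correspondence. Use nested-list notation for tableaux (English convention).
P = [[1, 4], [2], [3]], Q = [[1, 2], [3], [4]]

Insert each entry of the permutation into P by Schensted row insertion, recording in Q the position of each new cell.

Insert 3: appended to row 1. P = [[3]].
Insert 4: appended to row 1. P = [[3, 4]].
Insert 2: 2 bumps 3 from row 1; 3 starts row 2. P = [[2, 4], [3]].
Insert 1: 1 bumps 2 from row 1; 2 bumps 3 from row 2; 3 starts row 3. P = [[1, 4], [2], [3]].

So P = [[1, 4], [2], [3]], Q = [[1, 2], [3], [4]].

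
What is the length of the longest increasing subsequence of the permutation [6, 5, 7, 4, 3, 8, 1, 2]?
3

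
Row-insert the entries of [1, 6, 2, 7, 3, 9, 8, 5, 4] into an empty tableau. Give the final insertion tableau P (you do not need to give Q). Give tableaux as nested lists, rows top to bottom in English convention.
P = [[1, 2, 3, 4], [5, 7, 8], [6], [9]]

Insert 1: appended to row 1. P = [[1]].
Insert 6: appended to row 1. P = [[1, 6]].
Insert 2: 2 bumps 6 from row 1; 6 starts row 2. P = [[1, 2], [6]].
Insert 7: appended to row 1. P = [[1, 2, 7], [6]].
Insert 3: 3 bumps 7 from row 1; 7 appends to row 2. P = [[1, 2, 3], [6, 7]].
Insert 9: appended to row 1. P = [[1, 2, 3, 9], [6, 7]].
Insert 8: 8 bumps 9 from row 1; 9 appends to row 2. P = [[1, 2, 3, 8], [6, 7, 9]].
Insert 5: 5 bumps 8 from row 1; 8 bumps 9 from row 2; 9 starts row 3. P = [[1, 2, 3, 5], [6, 7, 8], [9]].
Insert 4: 4 bumps 5 from row 1; 5 bumps 6 from row 2; 6 bumps 9 from row 3; 9 starts row 4. P = [[1, 2, 3, 4], [5, 7, 8], [6], [9]].

So P = [[1, 2, 3, 4], [5, 7, 8], [6], [9]].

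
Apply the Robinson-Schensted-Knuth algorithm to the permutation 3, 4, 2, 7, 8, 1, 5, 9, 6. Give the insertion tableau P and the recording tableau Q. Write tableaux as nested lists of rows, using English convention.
P = [[1, 4, 5, 6, 9], [2, 7, 8], [3]], Q = [[1, 2, 4, 5, 8], [3, 7, 9], [6]]

Insert each entry of the permutation into P by Schensted row insertion, recording in Q the position of each new cell.

Insert 3: appended to row 1. P = [[3]].
Insert 4: appended to row 1. P = [[3, 4]].
Insert 2: 2 bumps 3 from row 1; 3 starts row 2. P = [[2, 4], [3]].
Insert 7: appended to row 1. P = [[2, 4, 7], [3]].
Insert 8: appended to row 1. P = [[2, 4, 7, 8], [3]].
Insert 1: 1 bumps 2 from row 1; 2 bumps 3 from row 2; 3 starts row 3. P = [[1, 4, 7, 8], [2], [3]].
Insert 5: 5 bumps 7 from row 1; 7 appends to row 2. P = [[1, 4, 5, 8], [2, 7], [3]].
Insert 9: appended to row 1. P = [[1, 4, 5, 8, 9], [2, 7], [3]].
Insert 6: 6 bumps 8 from row 1; 8 appends to row 2. P = [[1, 4, 5, 6, 9], [2, 7, 8], [3]].

So P = [[1, 4, 5, 6, 9], [2, 7, 8], [3]], Q = [[1, 2, 4, 5, 8], [3, 7, 9], [6]].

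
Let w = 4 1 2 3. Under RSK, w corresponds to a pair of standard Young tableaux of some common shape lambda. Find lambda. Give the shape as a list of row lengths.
[3, 1]

Row-insert each entry into an empty tableau.

After inserting 4: P = [[4]].
After inserting 1: P = [[1], [4]].
After inserting 2: P = [[1, 2], [4]].
After inserting 3: P = [[1, 2, 3], [4]].

The final insertion tableau P = [[1, 2, 3], [4]] has shape [3, 1].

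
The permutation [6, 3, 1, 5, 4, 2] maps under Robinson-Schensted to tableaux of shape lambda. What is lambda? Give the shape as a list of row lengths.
[2, 2, 1, 1]

RSK row insertion gives P = [[1, 2], [3, 4], [5], [6]], which has shape [2, 2, 1, 1].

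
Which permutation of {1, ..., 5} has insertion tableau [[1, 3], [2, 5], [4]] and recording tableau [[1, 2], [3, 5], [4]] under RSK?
Reverse the RSK construction: for i from n down to 1, find the cell of Q containing i, remove the entry at that cell from P, and reverse-bump it up through P; the value ejected from row 1 is w(i).

Step i=5: Q has 5 at row 2, column 2; remove 5 from row 2 of P and reverse-bump: 5 enters row 1 and ejects 3. So w(5) = 3. P is now [[1, 5], [2], [4]].
Step i=4: Q has 4 at row 3, column 1; remove 4 from row 3 of P and reverse-bump: 4 enters row 2 and ejects 2; 2 enters row 1 and ejects 1. So w(4) = 1. P is now [[2, 5], [4]].
Step i=3: Q has 3 at row 2, column 1; remove 4 from row 2 of P and reverse-bump: 4 enters row 1 and ejects 2. So w(3) = 2. P is now [[4, 5]].
Step i=2: Q has 2 at row 1, column 2; remove that cell from P, ejecting 5. So w(2) = 5. P is now [[4]].
Step i=1: Q has 1 at row 1, column 1; remove that cell from P, ejecting 4. So w(1) = 4. P is now [].

So w = 4 5 2 1 3.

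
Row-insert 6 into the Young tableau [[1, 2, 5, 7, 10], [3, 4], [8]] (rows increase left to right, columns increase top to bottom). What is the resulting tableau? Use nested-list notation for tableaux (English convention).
In row 1, 6 replaces 7 (the leftmost entry greater than 6); 7 is bumped to row 2. 7 is appended to row 2. The new tableau is [[1, 2, 5, 6, 10], [3, 4, 7], [8]].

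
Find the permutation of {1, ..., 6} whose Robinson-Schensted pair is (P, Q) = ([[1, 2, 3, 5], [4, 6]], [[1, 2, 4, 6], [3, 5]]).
Reverse the RSK construction: for i from n down to 1, find the cell of Q containing i, remove the entry at that cell from P, and reverse-bump it up through P; the value ejected from row 1 is w(i).

Step i=6: Q has 6 at row 1, column 4; remove that cell from P, ejecting 5. So w(6) = 5. P is now [[1, 2, 3], [4, 6]].
Step i=5: Q has 5 at row 2, column 2; remove 6 from row 2 of P and reverse-bump: 6 enters row 1 and ejects 3. So w(5) = 3. P is now [[1, 2, 6], [4]].
Step i=4: Q has 4 at row 1, column 3; remove that cell from P, ejecting 6. So w(4) = 6. P is now [[1, 2], [4]].
Step i=3: Q has 3 at row 2, column 1; remove 4 from row 2 of P and reverse-bump: 4 enters row 1 and ejects 2. So w(3) = 2. P is now [[1, 4]].
Step i=2: Q has 2 at row 1, column 2; remove that cell from P, ejecting 4. So w(2) = 4. P is now [[1]].
Step i=1: Q has 1 at row 1, column 1; remove that cell from P, ejecting 1. So w(1) = 1. P is now [].

So w = 1 4 2 6 3 5.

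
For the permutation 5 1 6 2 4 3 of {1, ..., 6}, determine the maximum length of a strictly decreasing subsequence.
3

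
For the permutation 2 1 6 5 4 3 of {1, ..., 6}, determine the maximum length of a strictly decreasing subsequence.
4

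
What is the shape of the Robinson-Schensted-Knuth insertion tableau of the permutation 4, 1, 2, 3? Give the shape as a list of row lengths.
Row-insert each entry into an empty tableau.

After inserting 4: P = [[4]].
After inserting 1: P = [[1], [4]].
After inserting 2: P = [[1, 2], [4]].
After inserting 3: P = [[1, 2, 3], [4]].

The final insertion tableau P = [[1, 2, 3], [4]] has shape [3, 1].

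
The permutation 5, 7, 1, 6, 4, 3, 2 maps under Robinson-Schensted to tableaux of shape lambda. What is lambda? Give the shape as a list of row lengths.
Row-insert each entry into an empty tableau.

After inserting 5: P = [[5]].
After inserting 7: P = [[5, 7]].
After inserting 1: P = [[1, 7], [5]].
After inserting 6: P = [[1, 6], [5, 7]].
After inserting 4: P = [[1, 4], [5, 6], [7]].
After inserting 3: P = [[1, 3], [4, 6], [5], [7]].
After inserting 2: P = [[1, 2], [3, 6], [4], [5], [7]].

The final insertion tableau P = [[1, 2], [3, 6], [4], [5], [7]] has shape [2, 2, 1, 1, 1].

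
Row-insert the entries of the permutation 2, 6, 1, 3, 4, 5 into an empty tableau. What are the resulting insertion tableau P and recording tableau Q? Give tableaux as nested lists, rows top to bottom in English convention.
Insert each entry of the permutation into P by Schensted row insertion, recording in Q the position of each new cell.

Insert 2: appended to row 1. P = [[2]].
Insert 6: appended to row 1. P = [[2, 6]].
Insert 1: 1 bumps 2 from row 1; 2 starts row 2. P = [[1, 6], [2]].
Insert 3: 3 bumps 6 from row 1; 6 appends to row 2. P = [[1, 3], [2, 6]].
Insert 4: appended to row 1. P = [[1, 3, 4], [2, 6]].
Insert 5: appended to row 1. P = [[1, 3, 4, 5], [2, 6]].

So P = [[1, 3, 4, 5], [2, 6]], Q = [[1, 2, 5, 6], [3, 4]].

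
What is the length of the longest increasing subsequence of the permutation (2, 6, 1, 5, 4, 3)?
2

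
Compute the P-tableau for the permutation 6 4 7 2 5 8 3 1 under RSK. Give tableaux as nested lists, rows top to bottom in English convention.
P = [[1, 3, 8], [2, 5], [4, 7], [6]]

Insert 6: appended to row 1. P = [[6]].
Insert 4: 4 bumps 6 from row 1; 6 starts row 2. P = [[4], [6]].
Insert 7: appended to row 1. P = [[4, 7], [6]].
Insert 2: 2 bumps 4 from row 1; 4 bumps 6 from row 2; 6 starts row 3. P = [[2, 7], [4], [6]].
Insert 5: 5 bumps 7 from row 1; 7 appends to row 2. P = [[2, 5], [4, 7], [6]].
Insert 8: appended to row 1. P = [[2, 5, 8], [4, 7], [6]].
Insert 3: 3 bumps 5 from row 1; 5 bumps 7 from row 2; 7 appends to row 3. P = [[2, 3, 8], [4, 5], [6, 7]].
Insert 1: 1 bumps 2 from row 1; 2 bumps 4 from row 2; 4 bumps 6 from row 3; 6 starts row 4. P = [[1, 3, 8], [2, 5], [4, 7], [6]].

So P = [[1, 3, 8], [2, 5], [4, 7], [6]].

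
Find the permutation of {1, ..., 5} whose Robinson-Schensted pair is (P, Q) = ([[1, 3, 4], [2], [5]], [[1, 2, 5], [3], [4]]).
2 5 3 1 4

Reverse RSK: for i = n, n-1, ..., 1, locate i in Q, remove the corresponding corner cell from P, and reverse-bump its entry up through P; the value ejected from row 1 is w(i).

So w = 2 5 3 1 4.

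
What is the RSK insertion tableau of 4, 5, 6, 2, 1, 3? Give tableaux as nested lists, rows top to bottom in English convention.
P = [[1, 3, 6], [2, 5], [4]]

After inserting 4: P = [[4]].
After inserting 5: P = [[4, 5]].
After inserting 6: P = [[4, 5, 6]].
After inserting 2: P = [[2, 5, 6], [4]].
After inserting 1: P = [[1, 5, 6], [2], [4]].
After inserting 3: P = [[1, 3, 6], [2, 5], [4]].

So P = [[1, 3, 6], [2, 5], [4]].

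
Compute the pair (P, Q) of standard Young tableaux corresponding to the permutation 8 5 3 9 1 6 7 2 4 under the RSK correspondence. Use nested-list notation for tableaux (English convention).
P = [[1, 2, 4], [3, 6, 7], [5, 9], [8]], Q = [[1, 4, 7], [2, 6, 9], [3, 8], [5]]

Insert each entry of the permutation into P by Schensted row insertion, recording in Q the position of each new cell.

Insert 8: appended to row 1. P = [[8]].
Insert 5: 5 bumps 8 from row 1; 8 starts row 2. P = [[5], [8]].
Insert 3: 3 bumps 5 from row 1; 5 bumps 8 from row 2; 8 starts row 3. P = [[3], [5], [8]].
Insert 9: appended to row 1. P = [[3, 9], [5], [8]].
Insert 1: 1 bumps 3 from row 1; 3 bumps 5 from row 2; 5 bumps 8 from row 3; 8 starts row 4. P = [[1, 9], [3], [5], [8]].
Insert 6: 6 bumps 9 from row 1; 9 appends to row 2. P = [[1, 6], [3, 9], [5], [8]].
Insert 7: appended to row 1. P = [[1, 6, 7], [3, 9], [5], [8]].
Insert 2: 2 bumps 6 from row 1; 6 bumps 9 from row 2; 9 appends to row 3. P = [[1, 2, 7], [3, 6], [5, 9], [8]].
Insert 4: 4 bumps 7 from row 1; 7 appends to row 2. P = [[1, 2, 4], [3, 6, 7], [5, 9], [8]].

So P = [[1, 2, 4], [3, 6, 7], [5, 9], [8]], Q = [[1, 4, 7], [2, 6, 9], [3, 8], [5]].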